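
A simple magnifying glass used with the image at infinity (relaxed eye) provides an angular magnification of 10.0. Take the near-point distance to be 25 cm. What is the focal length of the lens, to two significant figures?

For the image at infinity, M = D/f.
f = D/M = 25/10.0 = 2.500 cm.

2.5 cm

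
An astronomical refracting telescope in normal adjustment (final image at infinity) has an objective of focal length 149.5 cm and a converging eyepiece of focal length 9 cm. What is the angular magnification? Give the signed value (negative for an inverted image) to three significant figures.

M = -f_obj/f_eye = -149.5/(9) = -16.611.

-16.6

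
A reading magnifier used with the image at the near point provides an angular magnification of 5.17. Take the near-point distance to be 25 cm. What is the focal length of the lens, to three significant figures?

6.00 cm

For the image at the near point, M = 1 + D/f.
f = D/(M - 1) = 25/(5.17 - 1) = 5.995 cm.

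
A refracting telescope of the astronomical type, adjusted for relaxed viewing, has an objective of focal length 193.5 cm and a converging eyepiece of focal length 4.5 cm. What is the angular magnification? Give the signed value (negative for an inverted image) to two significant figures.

M = -f_obj/f_eye = -193.5/(4.5) = -43.000.

-43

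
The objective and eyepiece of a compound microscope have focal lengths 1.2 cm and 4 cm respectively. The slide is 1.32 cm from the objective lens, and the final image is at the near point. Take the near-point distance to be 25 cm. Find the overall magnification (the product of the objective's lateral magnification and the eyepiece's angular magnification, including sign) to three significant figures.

-72.5

Objective: 1/d_i = 1/f_obj - 1/d_o = 1/1.2 - 1/1.32 = 0.07576 cm^-1, so d_i = 13.200 cm.
m_obj = -d_i/d_o = -13.200/1.32 = -10.000.
Eyepiece angular magnification (image at near point): M_eye = 1 + D/f_e = 1 + 25/4 = 7.250.
Overall M = m_obj x M_eye = (-10.000)(7.250) = -72.50.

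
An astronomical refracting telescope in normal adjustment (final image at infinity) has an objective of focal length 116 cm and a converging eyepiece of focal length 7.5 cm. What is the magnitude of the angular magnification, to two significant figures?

|M| = f_obj/|f_eye| = 116/7.5 = 15.467.

15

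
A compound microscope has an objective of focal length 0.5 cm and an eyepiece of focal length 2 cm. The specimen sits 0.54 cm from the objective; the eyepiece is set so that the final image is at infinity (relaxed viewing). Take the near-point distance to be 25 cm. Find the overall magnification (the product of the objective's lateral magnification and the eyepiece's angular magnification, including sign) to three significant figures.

Objective: 1/d_i = 1/f_obj - 1/d_o = 1/0.5 - 1/0.54 = 0.14815 cm^-1, so d_i = 6.750 cm.
m_obj = -d_i/d_o = -6.750/0.54 = -12.500.
Eyepiece angular magnification (image at infinity): M_eye = D/f_e = 25/2 = 12.500.
Overall M = m_obj x M_eye = (-12.500)(12.500) = -156.25.

-156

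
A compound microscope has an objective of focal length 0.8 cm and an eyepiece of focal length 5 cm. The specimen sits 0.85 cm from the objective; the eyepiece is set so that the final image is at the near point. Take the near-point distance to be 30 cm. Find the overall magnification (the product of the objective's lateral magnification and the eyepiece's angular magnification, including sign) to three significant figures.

-112

Objective: 1/d_i = 1/f_obj - 1/d_o = 1/0.8 - 1/0.85 = 0.07353 cm^-1, so d_i = 13.600 cm.
m_obj = -d_i/d_o = -13.600/0.85 = -16.000.
Eyepiece angular magnification (image at near point): M_eye = 1 + D/f_e = 1 + 30/5 = 7.000.
Overall M = m_obj x M_eye = (-16.000)(7.000) = -112.00.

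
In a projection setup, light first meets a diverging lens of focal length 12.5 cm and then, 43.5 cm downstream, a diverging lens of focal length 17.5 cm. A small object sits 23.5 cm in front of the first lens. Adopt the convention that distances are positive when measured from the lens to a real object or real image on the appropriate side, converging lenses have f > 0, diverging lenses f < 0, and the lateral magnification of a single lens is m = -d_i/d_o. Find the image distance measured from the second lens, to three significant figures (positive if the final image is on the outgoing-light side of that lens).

-13.1 cm

Applying the thin-lens equation to the first lens, 1/(-12.5) = 1/23.5 + 1/d_i1, which gives d_i1 = -8.160 cm.
With d_i1 < 0 the first image is virtual and lies on the object side; the object distance for lens 2 is d_o2 = 43.5 - (-8.160) = 51.660 cm.
Applying the thin-lens equation again with f_2 = -17.5 cm and d_o2 = 51.660 cm gives d_i2 = -13.072 cm.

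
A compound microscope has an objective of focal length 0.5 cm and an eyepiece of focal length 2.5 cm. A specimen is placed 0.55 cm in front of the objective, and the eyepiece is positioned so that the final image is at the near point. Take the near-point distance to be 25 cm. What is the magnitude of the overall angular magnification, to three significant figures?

Objective: 1/d_i = 1/f_obj - 1/d_o = 1/0.5 - 1/0.55 = 0.18182 cm^-1, so d_i = 5.500 cm.
m_obj = -d_i/d_o = -5.500/0.55 = -10.000.
Eyepiece angular magnification (image at near point): M_eye = 1 + D/f_e = 1 + 25/2.5 = 11.000.
Overall M = m_obj x M_eye = (-10.000)(11.000) = -110.00.
|M| = 110.00.

110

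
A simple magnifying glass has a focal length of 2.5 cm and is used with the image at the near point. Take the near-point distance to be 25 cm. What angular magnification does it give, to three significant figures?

M = 1 + D/f = 1 + 25/2.5 = 11.000.

11.0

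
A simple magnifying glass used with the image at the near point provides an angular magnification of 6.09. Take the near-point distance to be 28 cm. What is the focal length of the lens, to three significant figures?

5.50 cm

For the image at the near point, M = 1 + D/f.
f = D/(M - 1) = 28/(6.09 - 1) = 5.501 cm.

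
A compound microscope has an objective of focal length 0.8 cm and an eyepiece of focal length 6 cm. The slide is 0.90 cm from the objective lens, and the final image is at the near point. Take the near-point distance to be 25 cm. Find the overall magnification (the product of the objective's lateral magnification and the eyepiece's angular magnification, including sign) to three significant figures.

Objective: 1/d_i = 1/f_obj - 1/d_o = 1/0.8 - 1/0.90 = 0.13889 cm^-1, so d_i = 7.200 cm.
m_obj = -d_i/d_o = -7.200/0.90 = -8.000.
Eyepiece angular magnification (image at near point): M_eye = 1 + D/f_e = 1 + 25/6 = 5.167.
Overall M = m_obj x M_eye = (-8.000)(5.167) = -41.33.

-41.3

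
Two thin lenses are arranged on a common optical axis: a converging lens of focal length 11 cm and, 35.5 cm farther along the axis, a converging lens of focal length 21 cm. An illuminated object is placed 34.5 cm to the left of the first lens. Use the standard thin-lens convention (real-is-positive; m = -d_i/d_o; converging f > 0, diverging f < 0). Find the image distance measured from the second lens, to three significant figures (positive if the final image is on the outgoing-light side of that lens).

Applying the thin-lens equation to the first lens, 1/11 = 1/34.5 + 1/d_i1, which gives d_i1 = 16.149 cm.
The intermediate image is 16.149 cm to the right of lens 1, so d_o2 = L - d_i1 = 35.5 - 16.149 = 19.351 cm.
Applying the thin-lens equation again with f_2 = 21 cm and d_o2 = 19.351 cm gives d_i2 = -246.445 cm.

-246 cm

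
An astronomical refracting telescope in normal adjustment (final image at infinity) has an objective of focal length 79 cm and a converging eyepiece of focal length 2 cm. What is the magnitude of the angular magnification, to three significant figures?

39.5

|M| = f_obj/|f_eye| = 79/2 = 39.500.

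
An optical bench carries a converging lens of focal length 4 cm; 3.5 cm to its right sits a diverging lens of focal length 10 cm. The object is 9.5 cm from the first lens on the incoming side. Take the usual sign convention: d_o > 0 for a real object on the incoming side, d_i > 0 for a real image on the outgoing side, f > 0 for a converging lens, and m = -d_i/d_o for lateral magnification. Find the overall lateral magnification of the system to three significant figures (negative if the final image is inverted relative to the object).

Applying the thin-lens equation to the first lens, 1/4 = 1/9.5 + 1/d_i1, which gives d_i1 = 6.909 cm.
Its lateral magnification is m_1 = -d_i1/d_o1 = -(6.909)/9.5 = -0.7273.
Since 6.909 cm > 3.5 cm, the first image lies past the second lens and serves as a virtual object: d_o2 = L - d_i1 = -3.409 cm.
Applying the thin-lens equation again with f_2 = -10 cm and d_o2 = -3.409 cm gives d_i2 = 5.172 cm.
m_2 = -(5.172)/(-3.409) = 1.5172.
Overall magnification: m = m_1 m_2 = -1.1034.

-1.10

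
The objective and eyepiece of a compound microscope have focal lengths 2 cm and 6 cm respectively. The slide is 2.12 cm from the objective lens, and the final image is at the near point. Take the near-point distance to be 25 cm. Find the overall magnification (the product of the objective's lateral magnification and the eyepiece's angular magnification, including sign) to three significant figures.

-86.1

Objective: 1/d_i = 1/f_obj - 1/d_o = 1/2 - 1/2.12 = 0.02830 cm^-1, so d_i = 35.333 cm.
m_obj = -d_i/d_o = -35.333/2.12 = -16.667.
Eyepiece angular magnification (image at near point): M_eye = 1 + D/f_e = 1 + 25/6 = 5.167.
Overall M = m_obj x M_eye = (-16.667)(5.167) = -86.11.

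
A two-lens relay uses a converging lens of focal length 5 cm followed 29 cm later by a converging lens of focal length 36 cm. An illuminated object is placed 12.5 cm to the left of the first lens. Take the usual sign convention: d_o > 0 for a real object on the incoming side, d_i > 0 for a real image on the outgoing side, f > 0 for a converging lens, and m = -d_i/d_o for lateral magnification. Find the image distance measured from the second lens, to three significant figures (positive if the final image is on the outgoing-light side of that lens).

Applying the thin-lens equation to the first lens, 1/5 = 1/12.5 + 1/d_i1, which gives d_i1 = 8.333 cm.
The intermediate image is 8.333 cm to the right of lens 1, so d_o2 = L - d_i1 = 29 - 8.333 = 20.667 cm.
Applying the thin-lens equation again with f_2 = 36 cm and d_o2 = 20.667 cm gives d_i2 = -48.522 cm.

-48.5 cm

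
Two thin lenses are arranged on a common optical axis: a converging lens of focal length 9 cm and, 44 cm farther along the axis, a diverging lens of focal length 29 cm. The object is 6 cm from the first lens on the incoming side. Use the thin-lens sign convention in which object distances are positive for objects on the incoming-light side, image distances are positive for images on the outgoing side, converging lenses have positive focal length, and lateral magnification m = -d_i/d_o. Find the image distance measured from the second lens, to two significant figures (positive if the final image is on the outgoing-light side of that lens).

Applying the thin-lens equation to the first lens, 1/9 = 1/6 + 1/d_i1, which gives d_i1 = -18.000 cm.
The intermediate image is virtual, 18.000 cm to the left of lens 1, so d_o2 = L - d_i1 = 44 - (-18.000) = 62.000 cm.
Applying the thin-lens equation again with f_2 = -29 cm and d_o2 = 62.000 cm gives d_i2 = -19.758 cm.

-20 cm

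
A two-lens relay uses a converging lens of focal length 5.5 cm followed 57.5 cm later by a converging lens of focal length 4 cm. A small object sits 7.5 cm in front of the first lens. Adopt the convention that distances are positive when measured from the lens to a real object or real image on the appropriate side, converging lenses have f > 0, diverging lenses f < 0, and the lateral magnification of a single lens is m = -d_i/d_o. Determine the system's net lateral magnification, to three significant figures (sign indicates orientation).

First lens: d_i1 = 1/(1/5.5 - 1/7.5) = 20.625 cm.
m_1 = -(20.625)/7.5 = -2.7500.
The intermediate image is 20.625 cm to the right of lens 1, so d_o2 = L - d_i1 = 57.5 - 20.625 = 36.875 cm.
Second lens: d_i2 = 1/(1/4 - 1/(36.875)) = 4.487 cm.
m_2 = -(4.487)/(36.875) = -0.1217.
Total m = m_1 x m_2 = (-2.7500)(-0.1217) = 0.3346.

0.335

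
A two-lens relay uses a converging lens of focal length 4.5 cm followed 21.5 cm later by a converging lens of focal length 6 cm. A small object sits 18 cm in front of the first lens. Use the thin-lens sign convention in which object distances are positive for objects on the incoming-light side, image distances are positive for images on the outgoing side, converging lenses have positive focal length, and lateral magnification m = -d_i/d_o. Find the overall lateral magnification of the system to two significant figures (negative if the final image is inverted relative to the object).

0.21

First lens: d_i1 = 1/(1/4.5 - 1/18) = 6.000 cm.
m_1 = -(6.000)/18 = -0.3333.
That image sits 15.500 cm in front of the second lens, so d_o2 = 15.500 cm.
Second lens: d_i2 = 1/(1/6 - 1/(15.500)) = 9.789 cm.
m_2 = -(9.789)/(15.500) = -0.6316.
The system's lateral magnification is m_1 m_2 = (-0.3333)(-0.6316) = 0.2105.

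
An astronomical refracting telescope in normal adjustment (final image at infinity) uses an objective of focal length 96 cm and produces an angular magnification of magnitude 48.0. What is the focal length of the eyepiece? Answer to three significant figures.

|M| = f_obj/f_eye, so f_eye = f_obj/|M| = 96/48.0 = 2.000 cm.

2.00 cm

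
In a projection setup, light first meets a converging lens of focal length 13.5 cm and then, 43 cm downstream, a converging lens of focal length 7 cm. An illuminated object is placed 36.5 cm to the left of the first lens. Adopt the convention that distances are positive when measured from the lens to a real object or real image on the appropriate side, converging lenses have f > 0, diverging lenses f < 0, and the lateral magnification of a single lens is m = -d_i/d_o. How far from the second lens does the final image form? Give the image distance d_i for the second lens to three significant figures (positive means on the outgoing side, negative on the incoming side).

Applying the thin-lens equation to the first lens, 1/13.5 = 1/36.5 + 1/d_i1, which gives d_i1 = 21.424 cm.
Object distance for lens 2: d_o2 = 43 - 21.424 = 21.576 cm.
Applying the thin-lens equation again with f_2 = 7 cm and d_o2 = 21.576 cm gives d_i2 = 10.362 cm.

10.4 cm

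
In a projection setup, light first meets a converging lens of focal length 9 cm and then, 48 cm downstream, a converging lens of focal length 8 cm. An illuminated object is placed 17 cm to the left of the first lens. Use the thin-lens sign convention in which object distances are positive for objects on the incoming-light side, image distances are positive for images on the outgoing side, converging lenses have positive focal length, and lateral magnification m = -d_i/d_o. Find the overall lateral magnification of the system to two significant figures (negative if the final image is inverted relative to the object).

First lens: d_i1 = 1/(1/9 - 1/17) = 19.125 cm.
m_1 = -(19.125)/17 = -1.1250.
Object distance for lens 2: d_o2 = 48 - 19.125 = 28.875 cm.
Second lens: d_i2 = 1/(1/8 - 1/(28.875)) = 11.066 cm.
m_2 = -(11.066)/(28.875) = -0.3832.
Total m = m_1 x m_2 = (-1.1250)(-0.3832) = 0.4311.

0.43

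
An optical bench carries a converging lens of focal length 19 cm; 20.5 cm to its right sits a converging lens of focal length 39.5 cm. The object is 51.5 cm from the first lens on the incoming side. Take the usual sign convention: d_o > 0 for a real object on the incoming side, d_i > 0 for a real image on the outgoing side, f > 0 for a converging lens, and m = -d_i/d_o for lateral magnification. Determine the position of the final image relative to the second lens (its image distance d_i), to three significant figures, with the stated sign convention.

Lens 1: 1/d_i1 = 1/f_1 - 1/d_o1 = 1/19 - 1/51.5 = 0.03321 cm^-1, so d_i1 = 30.108 cm.
This image would form 30.108 cm past lens 1, i.e. 9.608 cm beyond lens 2, so it is a virtual object for lens 2: d_o2 = 20.5 - 30.108 = -9.608 cm.
Lens 2: 1/d_i2 = 1/f_2 - 1/d_o2 = 1/39.5 - 1/(-9.608) = 0.12940 cm^-1, so d_i2 = 7.728 cm.

7.73 cm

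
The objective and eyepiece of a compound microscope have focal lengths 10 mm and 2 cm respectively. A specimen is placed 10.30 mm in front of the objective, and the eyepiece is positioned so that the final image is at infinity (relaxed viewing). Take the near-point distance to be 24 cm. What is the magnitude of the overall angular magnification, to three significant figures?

Convert to cm: f_obj = 10 mm = 1 cm; d_o = 10.30 mm = 1.03 cm.
Objective: 1/d_i = 1/f_obj - 1/d_o = 1/1 - 1/1.03 = 0.02913 cm^-1, so d_i = 34.333 cm.
m_obj = -d_i/d_o = -34.333/1.03 = -33.333.
Eyepiece angular magnification (image at infinity): M_eye = D/f_e = 24/2 = 12.000.
Overall M = m_obj x M_eye = (-33.333)(12.000) = -400.00.
|M| = 400.00.

400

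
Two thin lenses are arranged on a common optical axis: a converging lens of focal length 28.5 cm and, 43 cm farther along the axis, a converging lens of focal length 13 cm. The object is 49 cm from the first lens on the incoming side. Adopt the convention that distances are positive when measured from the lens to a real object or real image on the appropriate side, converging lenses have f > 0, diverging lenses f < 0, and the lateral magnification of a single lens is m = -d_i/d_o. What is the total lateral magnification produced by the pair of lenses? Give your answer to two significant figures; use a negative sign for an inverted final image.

-0.47

Applying the thin-lens equation to the first lens, 1/28.5 = 1/49 + 1/d_i1, which gives d_i1 = 68.122 cm.
Its lateral magnification is m_1 = -d_i1/d_o1 = -(68.122)/49 = -1.3902.
This image would form 68.122 cm past lens 1, i.e. 25.122 cm beyond lens 2, so it is a virtual object for lens 2: d_o2 = 43 - 68.122 = -25.122 cm.
Applying the thin-lens equation again with f_2 = 13 cm and d_o2 = -25.122 cm gives d_i2 = 8.567 cm.
m_2 = -(8.567)/(-25.122) = 0.3410.
The system's lateral magnification is m_1 m_2 = (-1.3902)(0.3410) = -0.4741.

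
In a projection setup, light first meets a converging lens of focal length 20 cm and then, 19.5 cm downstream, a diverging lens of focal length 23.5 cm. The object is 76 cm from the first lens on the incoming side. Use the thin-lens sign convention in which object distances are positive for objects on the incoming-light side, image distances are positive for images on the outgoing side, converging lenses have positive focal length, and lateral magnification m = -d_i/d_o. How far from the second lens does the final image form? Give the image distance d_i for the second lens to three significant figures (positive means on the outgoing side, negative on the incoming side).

Applying the thin-lens equation to the first lens, 1/20 = 1/76 + 1/d_i1, which gives d_i1 = 27.143 cm.
This image would form 27.143 cm past lens 1, i.e. 7.643 cm beyond lens 2, so it is a virtual object for lens 2: d_o2 = 19.5 - 27.143 = -7.643 cm.
Applying the thin-lens equation again with f_2 = -23.5 cm and d_o2 = -7.643 cm gives d_i2 = 11.327 cm.

11.3 cm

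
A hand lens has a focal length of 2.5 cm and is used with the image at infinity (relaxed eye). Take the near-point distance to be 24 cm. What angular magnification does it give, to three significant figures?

9.60

M = D/f = 24/2.5 = 9.600.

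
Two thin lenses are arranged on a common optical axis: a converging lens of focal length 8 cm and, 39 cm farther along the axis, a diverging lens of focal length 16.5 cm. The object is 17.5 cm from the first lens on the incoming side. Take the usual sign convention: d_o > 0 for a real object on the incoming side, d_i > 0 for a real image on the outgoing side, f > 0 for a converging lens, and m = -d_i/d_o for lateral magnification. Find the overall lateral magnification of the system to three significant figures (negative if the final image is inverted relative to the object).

Lens 1: 1/d_i1 = 1/f_1 - 1/d_o1 = 1/8 - 1/17.5 = 0.06786 cm^-1, so d_i1 = 14.737 cm.
m_1 = -(14.737)/17.5 = -0.8421.
The intermediate image is 14.737 cm to the right of lens 1, so d_o2 = L - d_i1 = 39 - 14.737 = 24.263 cm.
Lens 2: 1/d_i2 = 1/f_2 - 1/d_o2 = 1/(-16.5) - 1/(24.263) = -0.10182 cm^-1, so d_i2 = -9.821 cm.
m_2 = -(-9.821)/(24.263) = 0.4048.
The system's lateral magnification is m_1 m_2 = (-0.8421)(0.4048) = -0.3409.

-0.341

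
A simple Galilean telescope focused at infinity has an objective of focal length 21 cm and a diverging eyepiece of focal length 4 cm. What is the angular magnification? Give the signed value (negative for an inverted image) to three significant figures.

5.25

M = -f_obj/f_eye = -21/(-4) = 5.250.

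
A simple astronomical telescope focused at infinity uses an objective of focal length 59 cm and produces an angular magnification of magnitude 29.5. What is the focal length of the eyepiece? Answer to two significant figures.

|M| = f_obj/f_eye, so f_eye = f_obj/|M| = 59/29.5 = 2.000 cm.

2.0 cm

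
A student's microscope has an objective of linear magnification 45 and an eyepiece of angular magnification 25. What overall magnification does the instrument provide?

1125

The overall magnification of a compound microscope is the product of the objective and eyepiece magnifications:
M = M_obj x M_eye = 45 x 25 = 1125.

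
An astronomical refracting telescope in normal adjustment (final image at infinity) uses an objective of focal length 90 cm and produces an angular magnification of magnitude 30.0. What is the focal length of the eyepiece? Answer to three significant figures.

3.00 cm

|M| = f_obj/f_eye, so f_eye = f_obj/|M| = 90/30.0 = 3.000 cm.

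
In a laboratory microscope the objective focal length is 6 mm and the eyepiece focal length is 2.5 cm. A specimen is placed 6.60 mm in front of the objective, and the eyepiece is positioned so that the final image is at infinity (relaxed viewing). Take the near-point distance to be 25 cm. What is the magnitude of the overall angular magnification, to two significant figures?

Convert to cm: f_obj = 6 mm = 0.6 cm; d_o = 6.60 mm = 0.66 cm.
Objective: 1/d_i = 1/f_obj - 1/d_o = 1/0.6 - 1/0.66 = 0.15152 cm^-1, so d_i = 6.600 cm.
m_obj = -d_i/d_o = -6.600/0.66 = -10.000.
Eyepiece angular magnification (image at infinity): M_eye = D/f_e = 25/2.5 = 10.000.
Overall M = m_obj x M_eye = (-10.000)(10.000) = -100.00.
|M| = 100.00.

100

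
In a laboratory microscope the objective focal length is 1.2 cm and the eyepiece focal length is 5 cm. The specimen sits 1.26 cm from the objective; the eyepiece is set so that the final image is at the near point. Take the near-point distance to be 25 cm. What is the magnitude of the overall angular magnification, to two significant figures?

120

Objective: 1/d_i = 1/f_obj - 1/d_o = 1/1.2 - 1/1.26 = 0.03968 cm^-1, so d_i = 25.200 cm.
m_obj = -d_i/d_o = -25.200/1.26 = -20.000.
Eyepiece angular magnification (image at near point): M_eye = 1 + D/f_e = 1 + 25/5 = 6.000.
Overall M = m_obj x M_eye = (-20.000)(6.000) = -120.00.
|M| = 120.00.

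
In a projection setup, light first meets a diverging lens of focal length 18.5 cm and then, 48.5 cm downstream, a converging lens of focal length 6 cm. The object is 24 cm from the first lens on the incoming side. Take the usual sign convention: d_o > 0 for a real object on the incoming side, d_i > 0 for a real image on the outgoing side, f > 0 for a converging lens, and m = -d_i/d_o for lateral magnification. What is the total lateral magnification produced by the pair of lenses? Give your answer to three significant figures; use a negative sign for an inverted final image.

Lens 1: 1/d_i1 = 1/f_1 - 1/d_o1 = 1/(-18.5) - 1/24 = -0.09572 cm^-1, so d_i1 = -10.447 cm.
m_1 = -(-10.447)/24 = 0.4353.
With d_i1 < 0 the first image is virtual and lies on the object side; the object distance for lens 2 is d_o2 = 48.5 - (-10.447) = 58.947 cm.
Lens 2: 1/d_i2 = 1/f_2 - 1/d_o2 = 1/6 - 1/(58.947) = 0.14970 cm^-1, so d_i2 = 6.680 cm.
m_2 = -(6.680)/(58.947) = -0.1133.
Total m = m_1 x m_2 = (0.4353)(-0.1133) = -0.0493.

-0.0493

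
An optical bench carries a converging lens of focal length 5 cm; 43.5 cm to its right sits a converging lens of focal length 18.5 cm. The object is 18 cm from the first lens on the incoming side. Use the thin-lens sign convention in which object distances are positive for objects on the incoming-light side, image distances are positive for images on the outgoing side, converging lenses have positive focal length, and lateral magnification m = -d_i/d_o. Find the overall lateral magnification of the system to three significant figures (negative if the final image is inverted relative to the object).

0.394

Applying the thin-lens equation to the first lens, 1/5 = 1/18 + 1/d_i1, which gives d_i1 = 6.923 cm.
Its lateral magnification is m_1 = -d_i1/d_o1 = -(6.923)/18 = -0.3846.
The intermediate image is 6.923 cm to the right of lens 1, so d_o2 = L - d_i1 = 43.5 - 6.923 = 36.577 cm.
Applying the thin-lens equation again with f_2 = 18.5 cm and d_o2 = 36.577 cm gives d_i2 = 37.433 cm.
m_2 = -(37.433)/(36.577) = -1.0234.
Overall magnification: m = m_1 m_2 = 0.3936.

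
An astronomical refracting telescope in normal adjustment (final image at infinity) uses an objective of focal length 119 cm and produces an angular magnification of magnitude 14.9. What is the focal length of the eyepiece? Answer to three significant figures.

7.99 cm

|M| = f_obj/f_eye, so f_eye = f_obj/|M| = 119/14.9 = 7.987 cm.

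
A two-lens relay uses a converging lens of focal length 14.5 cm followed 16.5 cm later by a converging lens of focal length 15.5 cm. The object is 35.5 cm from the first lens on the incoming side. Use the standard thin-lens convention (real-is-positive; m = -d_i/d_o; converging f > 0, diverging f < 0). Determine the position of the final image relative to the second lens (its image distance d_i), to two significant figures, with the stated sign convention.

5.3 cm

Applying the thin-lens equation to the first lens, 1/14.5 = 1/35.5 + 1/d_i1, which gives d_i1 = 24.512 cm.
This image would form 24.512 cm past lens 1, i.e. 8.012 cm beyond lens 2, so it is a virtual object for lens 2: d_o2 = 16.5 - 24.512 = -8.012 cm.
Applying the thin-lens equation again with f_2 = 15.5 cm and d_o2 = -8.012 cm gives d_i2 = 5.282 cm.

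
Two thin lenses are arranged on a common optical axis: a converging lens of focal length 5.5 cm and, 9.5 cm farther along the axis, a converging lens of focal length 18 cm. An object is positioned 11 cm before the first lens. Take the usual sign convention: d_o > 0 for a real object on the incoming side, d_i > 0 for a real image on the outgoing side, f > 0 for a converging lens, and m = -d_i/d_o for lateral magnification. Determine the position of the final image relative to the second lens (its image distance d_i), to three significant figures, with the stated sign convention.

Applying the thin-lens equation to the first lens, 1/5.5 = 1/11 + 1/d_i1, which gives d_i1 = 11.000 cm.
Since 11.000 cm > 9.5 cm, the first image lies past the second lens and serves as a virtual object: d_o2 = L - d_i1 = -1.500 cm.
Applying the thin-lens equation again with f_2 = 18 cm and d_o2 = -1.500 cm gives d_i2 = 1.385 cm.

1.38 cm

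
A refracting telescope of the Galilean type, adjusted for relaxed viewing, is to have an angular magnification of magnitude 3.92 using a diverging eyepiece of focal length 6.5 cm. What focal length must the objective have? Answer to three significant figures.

|M| = f_obj/|f_eye|, so f_obj = |M| x |f_eye| = 3.92 x 6.5 = 25.480 cm.

25.5 cm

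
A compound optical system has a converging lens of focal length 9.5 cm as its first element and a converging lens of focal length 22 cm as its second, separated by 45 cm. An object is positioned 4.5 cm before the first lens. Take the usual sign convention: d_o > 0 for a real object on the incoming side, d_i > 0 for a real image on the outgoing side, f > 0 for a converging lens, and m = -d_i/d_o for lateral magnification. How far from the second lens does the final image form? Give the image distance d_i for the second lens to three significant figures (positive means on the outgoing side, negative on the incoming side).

37.3 cm

First lens: d_i1 = 1/(1/9.5 - 1/4.5) = -8.550 cm.
With d_i1 < 0 the first image is virtual and lies on the object side; the object distance for lens 2 is d_o2 = 45 - (-8.550) = 53.550 cm.
Second lens: d_i2 = 1/(1/22 - 1/(53.550)) = 37.341 cm.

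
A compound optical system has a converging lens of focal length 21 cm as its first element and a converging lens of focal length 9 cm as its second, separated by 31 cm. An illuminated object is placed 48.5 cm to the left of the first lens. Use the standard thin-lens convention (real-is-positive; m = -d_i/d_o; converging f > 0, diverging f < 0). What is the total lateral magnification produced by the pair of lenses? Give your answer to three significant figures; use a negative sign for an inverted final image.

First lens: d_i1 = 1/(1/21 - 1/48.5) = 37.036 cm.
m_1 = -(37.036)/48.5 = -0.7636.
Since 37.036 cm > 31 cm, the first image lies past the second lens and serves as a virtual object: d_o2 = L - d_i1 = -6.036 cm.
Second lens: d_i2 = 1/(1/9 - 1/(-6.036)) = 3.613 cm.
m_2 = -(3.613)/(-6.036) = 0.5985.
Overall magnification: m = m_1 m_2 = -0.4571.

-0.457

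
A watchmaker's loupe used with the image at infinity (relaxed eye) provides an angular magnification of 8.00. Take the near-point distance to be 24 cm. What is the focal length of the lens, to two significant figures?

For the image at infinity, M = D/f.
f = D/M = 24/8.0 = 3.000 cm.

3.0 cm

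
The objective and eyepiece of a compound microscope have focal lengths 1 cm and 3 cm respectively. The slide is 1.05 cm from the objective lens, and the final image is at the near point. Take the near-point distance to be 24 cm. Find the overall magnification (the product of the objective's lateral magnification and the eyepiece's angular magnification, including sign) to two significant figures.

-180

Objective: 1/d_i = 1/f_obj - 1/d_o = 1/1 - 1/1.05 = 0.04762 cm^-1, so d_i = 21.000 cm.
m_obj = -d_i/d_o = -21.000/1.05 = -20.000.
Eyepiece angular magnification (image at near point): M_eye = 1 + D/f_e = 1 + 24/3 = 9.000.
Overall M = m_obj x M_eye = (-20.000)(9.000) = -180.00.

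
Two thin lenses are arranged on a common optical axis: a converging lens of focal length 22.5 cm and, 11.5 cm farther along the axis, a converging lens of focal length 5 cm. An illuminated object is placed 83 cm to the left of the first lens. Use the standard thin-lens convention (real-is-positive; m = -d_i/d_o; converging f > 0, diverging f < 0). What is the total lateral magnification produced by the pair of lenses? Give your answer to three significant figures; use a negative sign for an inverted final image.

Applying the thin-lens equation to the first lens, 1/22.5 = 1/83 + 1/d_i1, which gives d_i1 = 30.868 cm.
Its lateral magnification is m_1 = -d_i1/d_o1 = -(30.868)/83 = -0.3719.
This image would form 30.868 cm past lens 1, i.e. 19.368 cm beyond lens 2, so it is a virtual object for lens 2: d_o2 = 11.5 - 30.868 = -19.368 cm.
Applying the thin-lens equation again with f_2 = 5 cm and d_o2 = -19.368 cm gives d_i2 = 3.974 cm.
m_2 = -(3.974)/(-19.368) = 0.2052.
The system's lateral magnification is m_1 m_2 = (-0.3719)(0.2052) = -0.0763.

-0.0763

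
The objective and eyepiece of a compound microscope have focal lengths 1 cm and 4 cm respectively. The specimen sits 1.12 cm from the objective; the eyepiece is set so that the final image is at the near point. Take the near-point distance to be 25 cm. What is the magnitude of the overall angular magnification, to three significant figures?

Objective: 1/d_i = 1/f_obj - 1/d_o = 1/1 - 1/1.12 = 0.10714 cm^-1, so d_i = 9.333 cm.
m_obj = -d_i/d_o = -9.333/1.12 = -8.333.
Eyepiece angular magnification (image at near point): M_eye = 1 + D/f_e = 1 + 25/4 = 7.250.
Overall M = m_obj x M_eye = (-8.333)(7.250) = -60.42.
|M| = 60.42.

60.4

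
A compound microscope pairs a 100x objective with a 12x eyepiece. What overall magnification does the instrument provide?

1200

The overall magnification of a compound microscope is the product of the objective and eyepiece magnifications:
M = M_obj x M_eye = 100 x 12 = 1200.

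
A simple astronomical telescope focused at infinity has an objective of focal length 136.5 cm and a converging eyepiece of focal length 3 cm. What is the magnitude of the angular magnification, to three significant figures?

45.5

|M| = f_obj/|f_eye| = 136.5/3 = 45.500.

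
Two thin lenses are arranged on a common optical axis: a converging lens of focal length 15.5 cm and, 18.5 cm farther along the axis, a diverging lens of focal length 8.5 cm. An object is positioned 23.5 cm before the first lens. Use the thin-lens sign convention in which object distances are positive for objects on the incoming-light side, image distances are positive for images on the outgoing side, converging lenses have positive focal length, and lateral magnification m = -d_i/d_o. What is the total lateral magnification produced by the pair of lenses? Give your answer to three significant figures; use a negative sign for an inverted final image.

Applying the thin-lens equation to the first lens, 1/15.5 = 1/23.5 + 1/d_i1, which gives d_i1 = 45.531 cm.
Its lateral magnification is m_1 = -d_i1/d_o1 = -(45.531)/23.5 = -1.9375.
This image would form 45.531 cm past lens 1, i.e. 27.031 cm beyond lens 2, so it is a virtual object for lens 2: d_o2 = 18.5 - 45.531 = -27.031 cm.
Applying the thin-lens equation again with f_2 = -8.5 cm and d_o2 = -27.031 cm gives d_i2 = -12.399 cm.
m_2 = -(-12.399)/(-27.031) = -0.4587.
Total m = m_1 x m_2 = (-1.9375)(-0.4587) = 0.8887.

0.889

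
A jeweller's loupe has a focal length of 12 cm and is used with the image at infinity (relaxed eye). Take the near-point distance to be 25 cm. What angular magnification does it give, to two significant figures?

M = D/f = 25/12 = 2.083.

2.1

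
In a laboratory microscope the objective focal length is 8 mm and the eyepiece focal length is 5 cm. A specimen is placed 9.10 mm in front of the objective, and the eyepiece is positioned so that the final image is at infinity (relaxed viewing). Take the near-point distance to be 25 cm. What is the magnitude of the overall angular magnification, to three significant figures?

Convert to cm: f_obj = 8 mm = 0.8 cm; d_o = 9.10 mm = 0.91 cm.
Objective: 1/d_i = 1/f_obj - 1/d_o = 1/0.8 - 1/0.91 = 0.15110 cm^-1, so d_i = 6.618 cm.
m_obj = -d_i/d_o = -6.618/0.91 = -7.273.
Eyepiece angular magnification (image at infinity): M_eye = D/f_e = 25/5 = 5.000.
Overall M = m_obj x M_eye = (-7.273)(5.000) = -36.36.
|M| = 36.36.

36.4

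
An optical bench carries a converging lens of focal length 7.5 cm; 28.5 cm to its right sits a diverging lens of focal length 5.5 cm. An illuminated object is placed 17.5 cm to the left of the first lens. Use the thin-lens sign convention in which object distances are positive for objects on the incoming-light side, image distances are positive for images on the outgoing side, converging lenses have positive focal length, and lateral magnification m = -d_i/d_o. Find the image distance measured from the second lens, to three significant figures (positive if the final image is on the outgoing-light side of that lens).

-4.05 cm

Applying the thin-lens equation to the first lens, 1/7.5 = 1/17.5 + 1/d_i1, which gives d_i1 = 13.125 cm.
Object distance for lens 2: d_o2 = 28.5 - 13.125 = 15.375 cm.
Applying the thin-lens equation again with f_2 = -5.5 cm and d_o2 = 15.375 cm gives d_i2 = -4.051 cm.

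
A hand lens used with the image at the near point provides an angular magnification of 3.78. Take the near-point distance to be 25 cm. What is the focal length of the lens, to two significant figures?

For the image at the near point, M = 1 + D/f.
f = D/(M - 1) = 25/(3.78 - 1) = 8.993 cm.

9.0 cm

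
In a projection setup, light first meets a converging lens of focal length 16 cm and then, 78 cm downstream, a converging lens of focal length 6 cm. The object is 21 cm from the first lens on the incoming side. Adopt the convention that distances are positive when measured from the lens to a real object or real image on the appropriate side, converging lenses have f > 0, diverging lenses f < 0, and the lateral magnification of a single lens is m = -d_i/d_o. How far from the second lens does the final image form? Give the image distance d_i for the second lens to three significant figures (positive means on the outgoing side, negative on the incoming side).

13.5 cm

Lens 1: 1/d_i1 = 1/f_1 - 1/d_o1 = 1/16 - 1/21 = 0.01488 cm^-1, so d_i1 = 67.200 cm.
The intermediate image is 67.200 cm to the right of lens 1, so d_o2 = L - d_i1 = 78 - 67.200 = 10.800 cm.
Lens 2: 1/d_i2 = 1/f_2 - 1/d_o2 = 1/6 - 1/(10.800) = 0.07407 cm^-1, so d_i2 = 13.500 cm.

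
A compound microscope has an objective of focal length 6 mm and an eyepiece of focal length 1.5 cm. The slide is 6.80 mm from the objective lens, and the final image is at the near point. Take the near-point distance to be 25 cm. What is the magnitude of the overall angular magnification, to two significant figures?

130

Convert to cm: f_obj = 6 mm = 0.6 cm; d_o = 6.80 mm = 0.68 cm.
Objective: 1/d_i = 1/f_obj - 1/d_o = 1/0.6 - 1/0.68 = 0.19608 cm^-1, so d_i = 5.100 cm.
m_obj = -d_i/d_o = -5.100/0.68 = -7.500.
Eyepiece angular magnification (image at near point): M_eye = 1 + D/f_e = 1 + 25/1.5 = 17.667.
Overall M = m_obj x M_eye = (-7.500)(17.667) = -132.50.
|M| = 132.50.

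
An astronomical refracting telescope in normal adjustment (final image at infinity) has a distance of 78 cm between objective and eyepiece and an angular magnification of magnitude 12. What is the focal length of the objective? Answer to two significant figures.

72 cm

In normal adjustment the tube length equals f_obj + f_eye and |M| = f_obj/f_eye.
So f_obj = 12 f_eye and 12 f_eye + f_eye = 78 cm, giving f_eye = 78/13 = 6.000 cm and f_obj = 72.000 cm.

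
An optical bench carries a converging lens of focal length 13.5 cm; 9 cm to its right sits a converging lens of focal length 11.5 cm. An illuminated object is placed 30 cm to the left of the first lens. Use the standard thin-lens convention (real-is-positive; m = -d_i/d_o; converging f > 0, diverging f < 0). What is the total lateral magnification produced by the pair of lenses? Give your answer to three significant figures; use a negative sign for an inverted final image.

-0.348

Applying the thin-lens equation to the first lens, 1/13.5 = 1/30 + 1/d_i1, which gives d_i1 = 24.545 cm.
Its lateral magnification is m_1 = -d_i1/d_o1 = -(24.545)/30 = -0.8182.
Since 24.545 cm > 9 cm, the first image lies past the second lens and serves as a virtual object: d_o2 = L - d_i1 = -15.545 cm.
Applying the thin-lens equation again with f_2 = 11.5 cm and d_o2 = -15.545 cm gives d_i2 = 6.610 cm.
m_2 = -(6.610)/(-15.545) = 0.4252.
Total m = m_1 x m_2 = (-0.8182)(0.4252) = -0.3479.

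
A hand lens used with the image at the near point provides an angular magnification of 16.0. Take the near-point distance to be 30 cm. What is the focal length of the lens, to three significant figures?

For the image at the near point, M = 1 + D/f.
f = D/(M - 1) = 30/(16.0 - 1) = 2.000 cm.

2.00 cm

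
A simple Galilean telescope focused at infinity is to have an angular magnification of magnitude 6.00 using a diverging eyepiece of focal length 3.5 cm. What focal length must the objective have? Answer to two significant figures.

21 cm

|M| = f_obj/|f_eye|, so f_obj = |M| x |f_eye| = 6.0 x 3.5 = 21.000 cm.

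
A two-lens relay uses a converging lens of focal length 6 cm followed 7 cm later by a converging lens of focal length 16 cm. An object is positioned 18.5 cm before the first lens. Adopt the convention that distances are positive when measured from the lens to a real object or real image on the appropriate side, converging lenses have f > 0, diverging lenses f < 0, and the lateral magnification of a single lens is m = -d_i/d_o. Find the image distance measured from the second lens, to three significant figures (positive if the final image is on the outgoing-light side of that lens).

First lens: d_i1 = 1/(1/6 - 1/18.5) = 8.880 cm.
This image would form 8.880 cm past lens 1, i.e. 1.880 cm beyond lens 2, so it is a virtual object for lens 2: d_o2 = 7 - 8.880 = -1.880 cm.
Second lens: d_i2 = 1/(1/16 - 1/(-1.880)) = 1.682 cm.

1.68 cm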